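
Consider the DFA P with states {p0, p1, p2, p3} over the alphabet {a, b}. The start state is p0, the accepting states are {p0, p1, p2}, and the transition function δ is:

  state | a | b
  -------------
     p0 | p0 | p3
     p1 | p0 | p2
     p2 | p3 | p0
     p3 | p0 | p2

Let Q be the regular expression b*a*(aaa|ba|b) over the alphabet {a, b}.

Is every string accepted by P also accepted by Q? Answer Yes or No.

The empty string ε is in L(P) but not in L(Q).
So L(P) ⊄ L(Q).

No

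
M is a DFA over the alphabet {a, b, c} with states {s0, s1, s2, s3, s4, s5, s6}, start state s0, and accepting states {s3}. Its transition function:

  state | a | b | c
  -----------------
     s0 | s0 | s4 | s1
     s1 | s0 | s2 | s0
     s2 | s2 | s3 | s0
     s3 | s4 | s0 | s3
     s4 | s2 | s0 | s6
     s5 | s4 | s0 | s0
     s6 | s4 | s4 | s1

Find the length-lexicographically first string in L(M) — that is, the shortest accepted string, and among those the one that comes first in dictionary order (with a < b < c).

bab

A breadth-first search from s0 reaches an accepting state first via the path s0 → s4 → s2 → s3 on input bab.
No string of length < 3 is accepted (BFS exhausts all shorter strings without reaching an accepting state), and bab is the lexicographically least accepting string of length 3.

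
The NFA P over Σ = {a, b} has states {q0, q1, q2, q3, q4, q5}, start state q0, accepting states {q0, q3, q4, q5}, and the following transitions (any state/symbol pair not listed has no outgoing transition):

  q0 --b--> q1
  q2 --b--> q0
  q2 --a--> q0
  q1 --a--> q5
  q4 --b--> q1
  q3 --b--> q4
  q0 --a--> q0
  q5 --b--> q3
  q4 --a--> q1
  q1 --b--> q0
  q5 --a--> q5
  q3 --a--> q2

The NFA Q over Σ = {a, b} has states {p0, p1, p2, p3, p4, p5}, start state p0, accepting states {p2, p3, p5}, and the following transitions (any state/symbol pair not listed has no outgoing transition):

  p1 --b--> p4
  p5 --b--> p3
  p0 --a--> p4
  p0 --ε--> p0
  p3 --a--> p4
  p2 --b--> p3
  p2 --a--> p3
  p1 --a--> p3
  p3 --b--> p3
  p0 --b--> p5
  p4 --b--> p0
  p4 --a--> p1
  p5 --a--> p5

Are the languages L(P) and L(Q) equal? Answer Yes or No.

The empty string ε is accepted by P but rejected by Q.
So L(P) ≠ L(Q).

No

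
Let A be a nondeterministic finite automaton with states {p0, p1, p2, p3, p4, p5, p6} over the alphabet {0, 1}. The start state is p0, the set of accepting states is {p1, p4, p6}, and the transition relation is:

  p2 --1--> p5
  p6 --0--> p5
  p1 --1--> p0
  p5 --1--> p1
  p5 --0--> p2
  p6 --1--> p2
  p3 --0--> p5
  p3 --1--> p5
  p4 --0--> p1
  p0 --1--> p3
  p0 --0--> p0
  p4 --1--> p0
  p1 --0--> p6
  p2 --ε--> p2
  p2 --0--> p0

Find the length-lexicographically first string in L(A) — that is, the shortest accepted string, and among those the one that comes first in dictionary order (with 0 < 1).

101

A breadth-first search from p0 reaches an accepting state first via the path p0 → p3 → p5 → p1 on input 101.
No string of length < 3 is accepted (BFS exhausts all shorter strings without reaching an accepting state), and 101 is the lexicographically least accepting string of length 3.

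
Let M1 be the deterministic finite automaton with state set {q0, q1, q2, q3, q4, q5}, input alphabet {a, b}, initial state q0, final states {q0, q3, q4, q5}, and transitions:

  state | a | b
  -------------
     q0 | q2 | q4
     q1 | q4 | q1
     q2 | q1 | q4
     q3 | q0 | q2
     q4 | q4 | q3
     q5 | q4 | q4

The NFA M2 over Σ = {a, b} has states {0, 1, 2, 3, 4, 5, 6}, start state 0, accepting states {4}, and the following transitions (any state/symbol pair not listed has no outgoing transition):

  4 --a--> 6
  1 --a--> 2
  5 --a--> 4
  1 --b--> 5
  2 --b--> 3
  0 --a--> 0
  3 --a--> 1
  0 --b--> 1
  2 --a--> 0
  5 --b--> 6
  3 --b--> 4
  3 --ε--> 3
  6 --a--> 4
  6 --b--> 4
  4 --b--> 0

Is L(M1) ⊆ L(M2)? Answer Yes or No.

The empty string ε is in L(M1) but not in L(M2).
So L(M1) ⊄ L(M2).

No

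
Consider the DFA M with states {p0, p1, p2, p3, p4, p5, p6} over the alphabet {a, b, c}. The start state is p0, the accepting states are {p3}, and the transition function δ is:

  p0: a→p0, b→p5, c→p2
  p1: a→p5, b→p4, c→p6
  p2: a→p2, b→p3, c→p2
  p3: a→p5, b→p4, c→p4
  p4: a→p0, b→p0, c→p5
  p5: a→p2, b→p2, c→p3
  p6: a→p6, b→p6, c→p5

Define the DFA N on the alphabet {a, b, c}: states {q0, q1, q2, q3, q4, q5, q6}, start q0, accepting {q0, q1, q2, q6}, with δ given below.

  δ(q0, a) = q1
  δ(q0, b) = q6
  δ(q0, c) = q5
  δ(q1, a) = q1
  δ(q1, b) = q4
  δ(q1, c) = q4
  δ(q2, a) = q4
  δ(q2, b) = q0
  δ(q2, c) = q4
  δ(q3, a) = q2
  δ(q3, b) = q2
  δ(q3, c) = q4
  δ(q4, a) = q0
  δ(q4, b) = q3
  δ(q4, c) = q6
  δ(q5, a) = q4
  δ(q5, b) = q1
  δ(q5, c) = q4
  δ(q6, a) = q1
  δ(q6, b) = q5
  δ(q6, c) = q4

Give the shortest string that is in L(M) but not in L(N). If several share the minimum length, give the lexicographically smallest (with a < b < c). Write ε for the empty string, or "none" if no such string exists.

bc

The string bc is accepted by M but not by N.
No shorter string lies in the difference, and bc is the lexicographically first length-2 string in L(M) \ L(N).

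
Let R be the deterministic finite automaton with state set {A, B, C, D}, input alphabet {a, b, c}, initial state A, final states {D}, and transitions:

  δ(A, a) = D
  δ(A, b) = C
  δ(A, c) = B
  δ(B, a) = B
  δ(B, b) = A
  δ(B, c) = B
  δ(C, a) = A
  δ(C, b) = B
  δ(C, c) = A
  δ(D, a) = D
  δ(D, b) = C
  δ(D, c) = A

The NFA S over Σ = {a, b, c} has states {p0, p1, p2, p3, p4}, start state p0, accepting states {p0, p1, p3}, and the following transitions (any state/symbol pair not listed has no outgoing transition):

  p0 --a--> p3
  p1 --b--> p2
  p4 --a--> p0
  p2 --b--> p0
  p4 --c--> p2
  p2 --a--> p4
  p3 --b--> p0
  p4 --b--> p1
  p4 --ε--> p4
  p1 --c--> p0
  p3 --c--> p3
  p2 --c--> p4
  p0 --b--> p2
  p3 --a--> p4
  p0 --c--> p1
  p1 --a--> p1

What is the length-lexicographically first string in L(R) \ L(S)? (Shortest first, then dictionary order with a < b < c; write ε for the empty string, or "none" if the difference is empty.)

aa

The string aa is accepted by R but not by S.
No shorter string lies in the difference, and aa is the lexicographically first length-2 string in L(R) \ L(S).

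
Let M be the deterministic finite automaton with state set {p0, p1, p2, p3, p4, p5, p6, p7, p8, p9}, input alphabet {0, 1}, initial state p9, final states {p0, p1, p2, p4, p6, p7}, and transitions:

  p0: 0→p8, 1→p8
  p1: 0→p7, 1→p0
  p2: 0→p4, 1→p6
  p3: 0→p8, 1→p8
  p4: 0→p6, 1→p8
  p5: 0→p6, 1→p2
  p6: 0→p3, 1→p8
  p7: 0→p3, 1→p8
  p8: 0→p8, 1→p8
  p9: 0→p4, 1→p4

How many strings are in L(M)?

The useful subgraph on states {p4, p6, p9} is acyclic, so L(M) is finite; the longest accepting path visits 3 useful states, giving maximum string length 2.
Counting accepting paths from p9 by length: 2 of length 1, 2 of length 2. Total 4.

4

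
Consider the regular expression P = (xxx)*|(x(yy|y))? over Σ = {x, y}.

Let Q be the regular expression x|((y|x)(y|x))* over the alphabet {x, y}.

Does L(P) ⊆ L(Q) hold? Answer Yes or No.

No

The string xxx is in L(P) but not in L(Q).
So L(P) ⊄ L(Q).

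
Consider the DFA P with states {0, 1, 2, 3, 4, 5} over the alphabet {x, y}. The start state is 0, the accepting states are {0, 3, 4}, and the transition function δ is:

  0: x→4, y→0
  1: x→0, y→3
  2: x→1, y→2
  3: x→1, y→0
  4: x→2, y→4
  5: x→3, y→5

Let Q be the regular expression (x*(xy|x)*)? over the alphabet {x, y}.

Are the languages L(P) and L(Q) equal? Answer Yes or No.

No

The string y is accepted by P but rejected by Q.
So L(P) ≠ L(Q).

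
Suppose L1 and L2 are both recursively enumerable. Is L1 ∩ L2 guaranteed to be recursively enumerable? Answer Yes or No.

Yes

Run the recogniser for L₁; if it accepts, run the recogniser for L₂ and accept if that accepts too. If either runs forever the input is never accepted, which is all a recogniser needs.
So the recursively enumerable languages are closed under intersection.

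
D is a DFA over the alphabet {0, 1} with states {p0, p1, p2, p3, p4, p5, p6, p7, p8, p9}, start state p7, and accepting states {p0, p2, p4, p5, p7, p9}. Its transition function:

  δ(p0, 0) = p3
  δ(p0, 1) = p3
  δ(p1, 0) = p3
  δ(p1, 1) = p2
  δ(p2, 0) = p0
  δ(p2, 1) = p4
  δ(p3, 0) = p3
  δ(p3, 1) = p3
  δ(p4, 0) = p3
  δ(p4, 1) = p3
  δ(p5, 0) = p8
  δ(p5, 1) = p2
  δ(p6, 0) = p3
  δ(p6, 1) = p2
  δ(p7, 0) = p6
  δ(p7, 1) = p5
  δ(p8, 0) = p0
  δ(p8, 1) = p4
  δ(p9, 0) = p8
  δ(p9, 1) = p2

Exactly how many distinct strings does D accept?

The useful subgraph on states {p0, p2, p4, p5, p6, p7, p8} is acyclic, so L(D) is finite; the longest accepting path visits 4 useful states, giving maximum string length 3.
Counting accepting paths from p7 by length: 1 of length 0, 1 of length 1, 2 of length 2, 6 of length 3. Total 10.

10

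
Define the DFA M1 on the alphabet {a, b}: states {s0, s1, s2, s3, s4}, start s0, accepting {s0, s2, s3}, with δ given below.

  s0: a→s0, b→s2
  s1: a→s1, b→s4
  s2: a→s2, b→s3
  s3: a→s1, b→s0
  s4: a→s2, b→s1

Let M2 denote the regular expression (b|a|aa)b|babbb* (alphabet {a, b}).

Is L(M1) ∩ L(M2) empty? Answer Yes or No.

The string ab is accepted by both M1 and M2.
Hence L(M1) ∩ L(M2) ≠ ∅.

No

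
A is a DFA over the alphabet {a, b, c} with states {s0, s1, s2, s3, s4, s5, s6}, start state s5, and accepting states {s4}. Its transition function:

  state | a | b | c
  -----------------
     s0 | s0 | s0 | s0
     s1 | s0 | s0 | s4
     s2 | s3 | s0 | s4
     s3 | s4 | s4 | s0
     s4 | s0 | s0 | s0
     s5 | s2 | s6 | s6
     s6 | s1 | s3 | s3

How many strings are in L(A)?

The useful subgraph on states {s1, s2, s3, s4, s5, s6} is acyclic, so L(A) is finite; the longest accepting path visits 4 useful states, giving maximum string length 3.
Counting accepting paths from s5 by length: 1 of length 2, 12 of length 3. Total 13.

13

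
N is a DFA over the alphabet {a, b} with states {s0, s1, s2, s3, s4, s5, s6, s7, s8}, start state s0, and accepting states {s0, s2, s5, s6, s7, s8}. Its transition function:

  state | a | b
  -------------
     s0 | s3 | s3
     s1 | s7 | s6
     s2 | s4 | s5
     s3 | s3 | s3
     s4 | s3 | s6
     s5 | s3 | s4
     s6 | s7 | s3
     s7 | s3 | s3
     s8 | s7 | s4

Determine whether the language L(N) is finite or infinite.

finite

The useful states (reachable from s0 and able to reach an accepting state) are {s0}.
Restricted to these states the transition graph has no cycle, so every accepting path has bounded length and L is finite.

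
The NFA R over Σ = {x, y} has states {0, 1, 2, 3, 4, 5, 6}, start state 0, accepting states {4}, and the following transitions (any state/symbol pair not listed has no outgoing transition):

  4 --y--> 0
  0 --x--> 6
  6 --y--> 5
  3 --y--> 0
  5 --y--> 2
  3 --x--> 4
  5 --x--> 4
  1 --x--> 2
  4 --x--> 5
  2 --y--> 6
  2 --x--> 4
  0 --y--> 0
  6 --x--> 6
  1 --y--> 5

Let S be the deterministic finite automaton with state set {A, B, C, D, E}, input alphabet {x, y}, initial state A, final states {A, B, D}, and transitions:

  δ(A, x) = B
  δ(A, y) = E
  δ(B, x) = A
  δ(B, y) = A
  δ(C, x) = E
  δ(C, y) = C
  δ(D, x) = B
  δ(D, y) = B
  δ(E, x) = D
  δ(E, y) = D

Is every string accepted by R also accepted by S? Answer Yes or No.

Exploring the product automaton R × S from the start pair (0, A), following both machines on each input symbol, reaches 19 state pairs: (0, A), (6, B), (0, E), (6, A), (5, A), (6, D), (0, D), (5, E), (4, B), (2, E), (5, B), (0, B), (4, D), (2, D), (4, A), (2, A), (6, E), (5, D), (2, B).
R accepts in {4} and S accepts in {A, B, D}. The reachable pairs whose R-component is accepting are (4, B), (4, D), (4, A); in each of them the S-component is accepting too, so the product for L(R) \ L(S) (R-component accepting, S-component rejecting) has no reachable accepting pair and the difference is empty.
Hence every string in L(R) is also in L(S).

Yes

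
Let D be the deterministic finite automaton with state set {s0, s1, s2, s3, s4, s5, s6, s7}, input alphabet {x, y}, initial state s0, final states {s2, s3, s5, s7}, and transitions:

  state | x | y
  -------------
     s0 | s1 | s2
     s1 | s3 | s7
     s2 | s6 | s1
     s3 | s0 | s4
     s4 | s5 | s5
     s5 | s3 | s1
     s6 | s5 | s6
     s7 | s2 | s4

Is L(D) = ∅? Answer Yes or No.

The string y is accepted: the run s0 → s2 ends in the accepting state s2.
Since at least one string is accepted, L(D) is not empty.

No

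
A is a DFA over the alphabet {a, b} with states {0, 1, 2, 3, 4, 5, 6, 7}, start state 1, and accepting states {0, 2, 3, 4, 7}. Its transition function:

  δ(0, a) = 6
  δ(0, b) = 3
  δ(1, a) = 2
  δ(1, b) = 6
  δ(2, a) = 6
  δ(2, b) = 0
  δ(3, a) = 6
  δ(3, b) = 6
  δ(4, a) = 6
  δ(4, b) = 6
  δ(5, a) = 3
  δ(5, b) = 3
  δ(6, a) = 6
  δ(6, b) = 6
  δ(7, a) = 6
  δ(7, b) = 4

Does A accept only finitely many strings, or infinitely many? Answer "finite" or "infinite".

The useful states (reachable from 1 and able to reach an accepting state) are {0, 1, 2, 3}.
Restricted to these states the transition graph has no cycle, so every accepting path has bounded length and L is finite.

finite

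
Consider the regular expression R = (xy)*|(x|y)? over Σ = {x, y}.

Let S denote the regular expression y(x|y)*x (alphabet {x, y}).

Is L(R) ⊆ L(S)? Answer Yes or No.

No

The empty string ε is in L(R) but not in L(S).
So L(R) ⊄ L(S).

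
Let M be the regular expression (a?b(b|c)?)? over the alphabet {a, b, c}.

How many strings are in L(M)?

7

The expression has no Kleene star, so L(M) is finite. Expanding the alternatives gives {ε, b, ab, bb, bc, abb, abc}.
That is 1 of length 0, 1 of length 1, 3 of length 2, 2 of length 3: 7 strings in all.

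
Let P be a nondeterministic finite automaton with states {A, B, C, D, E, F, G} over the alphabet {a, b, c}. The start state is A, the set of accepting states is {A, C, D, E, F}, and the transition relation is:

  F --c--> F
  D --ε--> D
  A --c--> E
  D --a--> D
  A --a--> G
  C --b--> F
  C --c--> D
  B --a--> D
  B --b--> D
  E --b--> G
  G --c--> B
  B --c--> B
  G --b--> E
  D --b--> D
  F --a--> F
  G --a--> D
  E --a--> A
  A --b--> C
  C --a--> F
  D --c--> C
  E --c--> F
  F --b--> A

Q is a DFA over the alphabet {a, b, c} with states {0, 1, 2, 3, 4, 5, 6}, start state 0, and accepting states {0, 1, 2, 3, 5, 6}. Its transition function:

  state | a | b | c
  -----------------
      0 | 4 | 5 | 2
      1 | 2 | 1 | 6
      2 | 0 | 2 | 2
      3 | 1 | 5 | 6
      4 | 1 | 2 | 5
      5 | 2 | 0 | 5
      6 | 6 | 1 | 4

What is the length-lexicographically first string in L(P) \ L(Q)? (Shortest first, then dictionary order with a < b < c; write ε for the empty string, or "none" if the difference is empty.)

bba

The string bba is accepted by P but not by Q.
No shorter string lies in the difference, and bba is the lexicographically first length-3 string in L(P) \ L(Q).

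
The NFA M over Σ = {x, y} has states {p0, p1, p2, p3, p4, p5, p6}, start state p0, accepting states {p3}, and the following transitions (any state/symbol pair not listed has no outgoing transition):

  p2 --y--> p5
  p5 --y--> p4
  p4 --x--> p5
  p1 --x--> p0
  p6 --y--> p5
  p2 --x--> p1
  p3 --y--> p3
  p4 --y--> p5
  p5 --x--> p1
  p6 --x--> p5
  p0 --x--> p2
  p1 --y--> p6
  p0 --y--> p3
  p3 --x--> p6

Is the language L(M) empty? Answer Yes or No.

No

The string y is accepted: the run p0 → p3 ends in the accepting state p3.
Since at least one string is accepted, L(M) is not empty.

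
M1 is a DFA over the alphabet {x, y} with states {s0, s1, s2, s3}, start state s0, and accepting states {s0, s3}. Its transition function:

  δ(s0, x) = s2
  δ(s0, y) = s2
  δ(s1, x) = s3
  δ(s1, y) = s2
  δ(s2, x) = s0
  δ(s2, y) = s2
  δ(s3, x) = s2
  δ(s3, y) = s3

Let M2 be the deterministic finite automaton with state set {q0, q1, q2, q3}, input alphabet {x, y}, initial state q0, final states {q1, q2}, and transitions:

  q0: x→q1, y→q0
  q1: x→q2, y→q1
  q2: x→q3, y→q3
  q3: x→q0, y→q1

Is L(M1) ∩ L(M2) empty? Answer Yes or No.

The string xx is accepted by both M1 and M2.
Hence L(M1) ∩ L(M2) ≠ ∅.

No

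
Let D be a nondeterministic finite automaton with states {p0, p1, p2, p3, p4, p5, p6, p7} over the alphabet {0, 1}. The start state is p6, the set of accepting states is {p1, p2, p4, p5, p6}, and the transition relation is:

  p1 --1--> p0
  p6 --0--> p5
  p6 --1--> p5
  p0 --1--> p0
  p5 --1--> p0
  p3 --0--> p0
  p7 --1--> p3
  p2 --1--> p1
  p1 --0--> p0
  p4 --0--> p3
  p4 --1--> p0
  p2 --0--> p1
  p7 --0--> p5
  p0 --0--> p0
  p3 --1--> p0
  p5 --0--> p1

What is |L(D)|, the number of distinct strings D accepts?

The useful subgraph on states {p1, p5, p6} is acyclic, so L(D) is finite; the longest accepting path visits 3 useful states, giving maximum string length 2.
Counting accepting paths from p6 by length: 1 of length 0, 2 of length 1, 2 of length 2. Total 5.

5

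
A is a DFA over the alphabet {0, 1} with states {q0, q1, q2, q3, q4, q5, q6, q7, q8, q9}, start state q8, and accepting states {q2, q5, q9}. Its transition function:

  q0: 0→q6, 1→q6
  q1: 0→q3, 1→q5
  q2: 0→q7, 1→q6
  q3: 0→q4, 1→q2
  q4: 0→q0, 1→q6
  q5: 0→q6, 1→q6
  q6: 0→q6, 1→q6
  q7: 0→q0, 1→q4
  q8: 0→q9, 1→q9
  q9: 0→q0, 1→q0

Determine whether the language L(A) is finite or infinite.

The useful states (reachable from q8 and able to reach an accepting state) are {q8, q9}.
Restricted to these states the transition graph has no cycle, so every accepting path has bounded length and L is finite.

finite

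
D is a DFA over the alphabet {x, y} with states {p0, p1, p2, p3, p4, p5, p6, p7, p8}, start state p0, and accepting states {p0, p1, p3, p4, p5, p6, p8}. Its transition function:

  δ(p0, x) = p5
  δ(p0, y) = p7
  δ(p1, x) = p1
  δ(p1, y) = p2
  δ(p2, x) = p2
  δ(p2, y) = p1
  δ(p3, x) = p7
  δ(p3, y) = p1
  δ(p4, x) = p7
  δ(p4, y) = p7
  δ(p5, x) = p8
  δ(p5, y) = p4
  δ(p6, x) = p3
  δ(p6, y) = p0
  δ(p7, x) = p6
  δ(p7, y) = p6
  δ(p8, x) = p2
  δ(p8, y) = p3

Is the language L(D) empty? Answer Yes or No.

The empty string ε is accepted: the run p0 ends in the accepting state p0.
Since at least one string is accepted, L(D) is not empty.

No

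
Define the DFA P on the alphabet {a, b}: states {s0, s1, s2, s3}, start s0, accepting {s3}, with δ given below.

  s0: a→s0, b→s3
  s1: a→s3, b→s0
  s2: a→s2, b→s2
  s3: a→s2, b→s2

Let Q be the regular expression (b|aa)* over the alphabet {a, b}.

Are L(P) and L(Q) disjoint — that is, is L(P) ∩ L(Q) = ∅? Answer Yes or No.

No

The string b is accepted by both P and Q.
Hence L(P) ∩ L(Q) ≠ ∅.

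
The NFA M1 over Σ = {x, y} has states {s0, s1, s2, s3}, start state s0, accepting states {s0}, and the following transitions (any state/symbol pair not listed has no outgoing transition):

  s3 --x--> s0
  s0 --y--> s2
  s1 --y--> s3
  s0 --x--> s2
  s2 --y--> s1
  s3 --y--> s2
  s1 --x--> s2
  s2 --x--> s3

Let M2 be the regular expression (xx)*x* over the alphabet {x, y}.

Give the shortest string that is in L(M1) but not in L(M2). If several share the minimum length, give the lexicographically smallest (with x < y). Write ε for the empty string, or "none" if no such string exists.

The string yxx is accepted by M1 but not by M2.
No shorter string lies in the difference, and yxx is the lexicographically first length-3 string in L(M1) \ L(M2).

yxx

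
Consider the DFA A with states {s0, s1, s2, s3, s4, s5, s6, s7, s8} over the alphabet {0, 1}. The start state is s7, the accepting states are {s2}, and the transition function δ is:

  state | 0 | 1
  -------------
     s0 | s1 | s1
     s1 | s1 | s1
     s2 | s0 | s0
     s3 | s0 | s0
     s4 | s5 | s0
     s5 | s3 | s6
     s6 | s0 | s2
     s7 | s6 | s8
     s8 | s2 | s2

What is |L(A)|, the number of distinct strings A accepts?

3

The useful subgraph on states {s2, s6, s7, s8} is acyclic, so L(A) is finite; the longest accepting path visits 3 useful states, giving maximum string length 2.
Counting accepting paths from s7 by length: 3 of length 2. Total 3.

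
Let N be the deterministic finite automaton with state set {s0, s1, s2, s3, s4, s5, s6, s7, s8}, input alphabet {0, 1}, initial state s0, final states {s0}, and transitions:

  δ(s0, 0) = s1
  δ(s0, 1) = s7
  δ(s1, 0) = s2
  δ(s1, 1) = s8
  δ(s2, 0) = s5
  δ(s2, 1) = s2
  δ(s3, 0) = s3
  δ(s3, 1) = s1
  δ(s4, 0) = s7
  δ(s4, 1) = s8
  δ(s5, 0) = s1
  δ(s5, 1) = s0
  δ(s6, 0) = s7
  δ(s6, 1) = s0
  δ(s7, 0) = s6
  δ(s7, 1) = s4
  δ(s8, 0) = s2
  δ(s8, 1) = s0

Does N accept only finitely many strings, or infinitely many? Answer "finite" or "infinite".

infinite

State s0 is reachable from the start and can reach an accepting state, and it lies on the cycle s0 → s1 → s8 → s0.
Traversing that cycle any number of times yields accepted strings of unbounded length, so the language is infinite.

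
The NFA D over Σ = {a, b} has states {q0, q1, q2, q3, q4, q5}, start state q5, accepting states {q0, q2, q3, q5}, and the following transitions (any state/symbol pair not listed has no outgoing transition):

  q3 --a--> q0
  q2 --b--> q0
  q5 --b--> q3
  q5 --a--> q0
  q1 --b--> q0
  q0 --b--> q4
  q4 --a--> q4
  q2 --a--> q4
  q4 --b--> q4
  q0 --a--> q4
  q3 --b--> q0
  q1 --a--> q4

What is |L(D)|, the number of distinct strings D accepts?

The useful subgraph on states {q0, q3, q5} is acyclic, so L(D) is finite; the longest accepting path visits 3 useful states, giving maximum string length 2.
Counting accepting paths from q5 by length: 1 of length 0, 2 of length 1, 2 of length 2. Total 5.

5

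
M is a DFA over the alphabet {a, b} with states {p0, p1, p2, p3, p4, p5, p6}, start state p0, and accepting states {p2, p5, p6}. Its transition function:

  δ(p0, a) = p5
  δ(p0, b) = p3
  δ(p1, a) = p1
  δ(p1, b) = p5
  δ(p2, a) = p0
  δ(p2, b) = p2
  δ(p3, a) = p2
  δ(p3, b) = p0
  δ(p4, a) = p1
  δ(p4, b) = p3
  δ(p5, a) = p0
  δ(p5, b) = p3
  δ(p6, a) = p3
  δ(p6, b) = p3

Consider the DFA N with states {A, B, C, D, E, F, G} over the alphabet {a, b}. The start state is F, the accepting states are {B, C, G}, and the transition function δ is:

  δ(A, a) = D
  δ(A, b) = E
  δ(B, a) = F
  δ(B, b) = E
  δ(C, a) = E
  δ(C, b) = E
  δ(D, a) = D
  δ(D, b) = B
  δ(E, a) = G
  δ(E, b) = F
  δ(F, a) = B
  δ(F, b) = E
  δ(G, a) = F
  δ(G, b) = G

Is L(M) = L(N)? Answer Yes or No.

Yes

Exploring the product automaton M × N from the start pair (p0, F), following both machines on each input symbol, reaches 4 state pairs: (p0, F), (p5, B), (p3, E), (p2, G).
M accepts in {p2, p5, p6} and N accepts in {B, C, G}. In every reachable pair the two components are either both accepting — (p5, B), (p2, G) — or both non-accepting, so no string is accepted by exactly one of the machines: L(M) \ L(N) and L(N) \ L(M) are both empty.
Hence every string is accepted by M iff it is accepted by N, and the two languages coincide.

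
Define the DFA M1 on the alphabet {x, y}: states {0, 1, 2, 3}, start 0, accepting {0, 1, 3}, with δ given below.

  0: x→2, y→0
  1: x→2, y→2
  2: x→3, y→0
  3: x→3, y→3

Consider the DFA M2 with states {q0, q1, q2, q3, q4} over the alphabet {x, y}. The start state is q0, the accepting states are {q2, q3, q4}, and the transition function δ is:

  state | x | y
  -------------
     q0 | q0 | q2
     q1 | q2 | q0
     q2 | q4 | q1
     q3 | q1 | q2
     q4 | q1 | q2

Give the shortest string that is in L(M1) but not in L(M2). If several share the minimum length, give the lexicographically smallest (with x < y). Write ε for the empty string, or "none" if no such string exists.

The empty string ε is accepted by M1 but not by M2.
Since ε is the unique shortest string, it is the required witness.

ε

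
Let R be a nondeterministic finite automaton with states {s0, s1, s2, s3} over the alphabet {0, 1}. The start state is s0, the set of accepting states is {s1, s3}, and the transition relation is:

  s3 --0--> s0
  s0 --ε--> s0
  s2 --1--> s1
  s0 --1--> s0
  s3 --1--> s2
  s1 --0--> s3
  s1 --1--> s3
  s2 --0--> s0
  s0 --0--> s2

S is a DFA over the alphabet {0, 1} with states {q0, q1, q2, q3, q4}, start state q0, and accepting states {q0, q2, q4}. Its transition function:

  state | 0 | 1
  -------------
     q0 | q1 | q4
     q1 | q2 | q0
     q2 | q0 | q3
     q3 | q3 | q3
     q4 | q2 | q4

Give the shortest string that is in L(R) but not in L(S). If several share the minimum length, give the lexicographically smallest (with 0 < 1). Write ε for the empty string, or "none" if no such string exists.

010

The string 010 is accepted by R but not by S.
No shorter string lies in the difference, and 010 is the lexicographically first length-3 string in L(R) \ L(S).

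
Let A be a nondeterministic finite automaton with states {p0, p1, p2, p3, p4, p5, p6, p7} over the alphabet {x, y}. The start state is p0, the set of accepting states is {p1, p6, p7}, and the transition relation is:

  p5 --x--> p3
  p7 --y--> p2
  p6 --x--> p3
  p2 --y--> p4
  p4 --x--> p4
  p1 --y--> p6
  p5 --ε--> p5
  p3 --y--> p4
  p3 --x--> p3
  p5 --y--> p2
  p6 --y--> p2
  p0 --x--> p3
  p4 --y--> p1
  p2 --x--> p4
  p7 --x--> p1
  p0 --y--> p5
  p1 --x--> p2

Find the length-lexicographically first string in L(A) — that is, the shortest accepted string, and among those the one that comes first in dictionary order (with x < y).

xyy

A breadth-first search from p0 reaches an accepting state first via the path p0 → p3 → p4 → p1 on input xyy.
No string of length < 3 is accepted (BFS exhausts all shorter strings without reaching an accepting state), and xyy is the lexicographically least accepting string of length 3.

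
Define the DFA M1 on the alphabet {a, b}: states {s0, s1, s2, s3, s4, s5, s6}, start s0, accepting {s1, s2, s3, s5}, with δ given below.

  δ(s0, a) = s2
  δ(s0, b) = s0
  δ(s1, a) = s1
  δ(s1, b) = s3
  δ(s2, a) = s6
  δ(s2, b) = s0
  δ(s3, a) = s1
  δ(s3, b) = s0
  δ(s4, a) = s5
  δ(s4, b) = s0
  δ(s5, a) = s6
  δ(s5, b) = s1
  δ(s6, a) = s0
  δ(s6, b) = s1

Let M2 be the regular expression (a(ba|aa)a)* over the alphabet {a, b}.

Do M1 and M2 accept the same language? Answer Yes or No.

The string a is accepted by M1 but rejected by M2.
So L(M1) ≠ L(M2).

No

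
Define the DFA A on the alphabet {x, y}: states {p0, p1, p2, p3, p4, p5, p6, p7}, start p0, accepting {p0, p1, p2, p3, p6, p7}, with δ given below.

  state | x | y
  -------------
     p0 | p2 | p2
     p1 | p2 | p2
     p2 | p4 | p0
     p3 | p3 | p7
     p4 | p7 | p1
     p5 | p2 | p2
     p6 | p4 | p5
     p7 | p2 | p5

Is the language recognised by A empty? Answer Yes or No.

The empty string ε is accepted: the run p0 ends in the accepting state p0.
Since at least one string is accepted, L(A) is not empty.

No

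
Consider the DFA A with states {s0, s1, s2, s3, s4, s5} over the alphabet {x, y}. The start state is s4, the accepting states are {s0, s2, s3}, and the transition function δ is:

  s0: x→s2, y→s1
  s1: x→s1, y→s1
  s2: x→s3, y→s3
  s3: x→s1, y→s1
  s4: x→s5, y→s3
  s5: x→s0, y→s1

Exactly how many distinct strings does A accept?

The useful subgraph on states {s0, s2, s3, s4, s5} is acyclic, so L(A) is finite; the longest accepting path visits 5 useful states, giving maximum string length 4.
Counting accepting paths from s4 by length: 1 of length 1, 1 of length 2, 1 of length 3, 2 of length 4. Total 5.

5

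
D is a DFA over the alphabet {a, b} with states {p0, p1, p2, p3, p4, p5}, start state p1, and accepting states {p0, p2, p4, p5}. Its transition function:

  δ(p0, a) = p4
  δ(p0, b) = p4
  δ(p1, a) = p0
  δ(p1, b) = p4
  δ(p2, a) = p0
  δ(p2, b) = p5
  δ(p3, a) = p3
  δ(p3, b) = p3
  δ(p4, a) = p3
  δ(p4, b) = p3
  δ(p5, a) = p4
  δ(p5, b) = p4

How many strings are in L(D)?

The useful subgraph on states {p0, p1, p4} is acyclic, so L(D) is finite; the longest accepting path visits 3 useful states, giving maximum string length 2.
Counting accepting paths from p1 by length: 2 of length 1, 2 of length 2. Total 4.

4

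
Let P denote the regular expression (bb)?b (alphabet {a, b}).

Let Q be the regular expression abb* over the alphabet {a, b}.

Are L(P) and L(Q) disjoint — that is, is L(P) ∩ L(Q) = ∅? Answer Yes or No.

Yes

Converting the expression P to a DFA (subset construction, then merging equivalent states) gives the minimal DFA with states {p0, p1, p2, p3, p4}, start state p0, accepting states {p2, p4} and transitions p0: a→p1, b→p2; p1: a→p1, b→p1; p2: a→p1, b→p3; p3: a→p1, b→p4; p4: a→p1, b→p1.
Converting the expression Q to a DFA (subset construction, then merging equivalent states) gives the minimal DFA with states {q0, q1, q2, q3}, start state q0, accepting states {q3} and transitions q0: a→q1, b→q2; q1: a→q2, b→q3; q2: a→q2, b→q2; q3: a→q2, b→q3.
Exploring the product automaton P × Q from the start pair (p0, q0), following both machines on each input symbol, reaches 7 state pairs: (p0, q0), (p1, q1), (p2, q2), (p1, q2), (p1, q3), (p3, q2), (p4, q2).
P accepts in {p2, p4} and Q accepts in {q3}; no reachable pair has both components accepting, so no string drives both machines to acceptance simultaneously and L(P) ∩ L(Q) = ∅.
So no string is accepted by both, and the intersection is empty.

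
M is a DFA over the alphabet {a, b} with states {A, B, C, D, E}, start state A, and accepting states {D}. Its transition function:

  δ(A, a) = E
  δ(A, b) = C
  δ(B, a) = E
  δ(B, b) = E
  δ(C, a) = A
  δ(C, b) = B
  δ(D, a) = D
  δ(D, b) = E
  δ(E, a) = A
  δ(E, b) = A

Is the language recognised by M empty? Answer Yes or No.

The states reachable from the start state are {A, B, C, E}.
None of the accepting states {D} is reachable, so no string is accepted and L(M) = ∅.

Yes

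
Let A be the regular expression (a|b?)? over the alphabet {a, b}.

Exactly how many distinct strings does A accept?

The expression has no Kleene star, so L(A) is finite. Expanding the alternatives gives {ε, a, b}.
That is 1 of length 0, 2 of length 1: 3 strings in all.

3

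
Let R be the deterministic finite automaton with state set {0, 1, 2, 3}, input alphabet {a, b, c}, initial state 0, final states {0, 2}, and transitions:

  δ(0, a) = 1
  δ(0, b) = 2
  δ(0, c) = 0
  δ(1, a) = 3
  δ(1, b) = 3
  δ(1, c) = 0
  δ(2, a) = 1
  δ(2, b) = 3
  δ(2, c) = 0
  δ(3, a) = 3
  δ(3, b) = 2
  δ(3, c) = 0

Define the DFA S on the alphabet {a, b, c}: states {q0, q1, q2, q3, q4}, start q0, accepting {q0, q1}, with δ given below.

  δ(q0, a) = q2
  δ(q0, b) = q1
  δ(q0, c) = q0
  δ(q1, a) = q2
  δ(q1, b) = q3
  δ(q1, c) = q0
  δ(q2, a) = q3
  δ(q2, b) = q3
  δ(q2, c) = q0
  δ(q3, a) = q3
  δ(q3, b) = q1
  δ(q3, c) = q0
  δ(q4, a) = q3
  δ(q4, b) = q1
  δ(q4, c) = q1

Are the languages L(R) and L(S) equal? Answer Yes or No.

Yes

Exploring the product automaton R × S from the start pair (0, q0), following both machines on each input symbol, reaches 4 state pairs: (0, q0), (1, q2), (2, q1), (3, q3).
R accepts in {0, 2} and S accepts in {q0, q1}. In every reachable pair the two components are either both accepting — (0, q0), (2, q1) — or both non-accepting, so no string is accepted by exactly one of the machines: L(R) \ L(S) and L(S) \ L(R) are both empty.
Hence every string is accepted by R iff it is accepted by S, and the two languages coincide.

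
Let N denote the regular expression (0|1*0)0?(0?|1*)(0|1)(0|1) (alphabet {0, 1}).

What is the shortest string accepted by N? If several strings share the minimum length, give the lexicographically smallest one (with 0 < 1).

000

By inspection of the expression, no string of length less than 3 matches, and 000 is the lexicographically first match of length 3.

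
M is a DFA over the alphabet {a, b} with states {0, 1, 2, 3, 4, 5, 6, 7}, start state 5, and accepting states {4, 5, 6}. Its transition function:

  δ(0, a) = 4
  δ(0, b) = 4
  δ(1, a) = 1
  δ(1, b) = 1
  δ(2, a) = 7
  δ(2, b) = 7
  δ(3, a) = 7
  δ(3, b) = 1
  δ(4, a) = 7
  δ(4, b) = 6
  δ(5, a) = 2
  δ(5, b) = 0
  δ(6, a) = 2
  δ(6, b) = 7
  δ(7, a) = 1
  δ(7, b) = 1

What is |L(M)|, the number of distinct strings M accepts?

The useful subgraph on states {0, 4, 5, 6} is acyclic, so L(M) is finite; the longest accepting path visits 4 useful states, giving maximum string length 3.
Counting accepting paths from 5 by length: 1 of length 0, 2 of length 2, 2 of length 3. Total 5.

5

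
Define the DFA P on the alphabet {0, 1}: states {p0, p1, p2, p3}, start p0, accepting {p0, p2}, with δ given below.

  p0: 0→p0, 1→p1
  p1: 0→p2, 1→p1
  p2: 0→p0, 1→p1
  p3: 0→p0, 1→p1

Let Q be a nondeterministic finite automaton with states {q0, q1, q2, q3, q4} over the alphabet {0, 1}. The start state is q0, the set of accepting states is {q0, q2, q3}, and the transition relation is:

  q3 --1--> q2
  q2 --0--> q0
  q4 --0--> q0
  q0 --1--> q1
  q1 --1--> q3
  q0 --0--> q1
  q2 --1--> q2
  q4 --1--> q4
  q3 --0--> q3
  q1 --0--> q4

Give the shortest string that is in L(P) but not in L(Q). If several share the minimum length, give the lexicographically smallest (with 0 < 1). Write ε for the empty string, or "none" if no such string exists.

0

The string 0 is accepted by P but not by Q.
No shorter string lies in the difference, and 0 is the lexicographically first length-1 string in L(P) \ L(Q).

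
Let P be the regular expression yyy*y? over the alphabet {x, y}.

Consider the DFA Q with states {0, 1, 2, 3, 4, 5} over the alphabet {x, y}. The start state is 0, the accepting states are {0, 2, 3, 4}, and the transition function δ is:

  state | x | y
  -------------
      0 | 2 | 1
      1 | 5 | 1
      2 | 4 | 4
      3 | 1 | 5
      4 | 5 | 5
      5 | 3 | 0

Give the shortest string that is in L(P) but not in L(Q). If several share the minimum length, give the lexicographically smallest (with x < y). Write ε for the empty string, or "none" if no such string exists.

yy

The string yy is accepted by P but not by Q.
No shorter string lies in the difference, and yy is the lexicographically first length-2 string in L(P) \ L(Q).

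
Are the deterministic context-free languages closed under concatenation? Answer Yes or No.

Take L₁ = {ε, c} (finite, hence regular and DCFL) and L₂ = {c aⁿbⁿ : n≥0} ∪ {cc aⁿb²ⁿ : n≥0} (a DCFL: the number of leading c's tells the DPDA whether to pop one stack symbol per b or per two b's). Then L₁L₂ ∩ cca⁺b* = {cc aⁿbⁿ : n≥1} ∪ {cc aⁿb²ⁿ : n≥1}. If L₁L₂ were a DCFL, so would be this intersection with a regular set, and a DPDA for it started from its configuration after reading cc would accept {aⁿbⁿ : n≥1} ∪ {aⁿb²ⁿ : n≥1}, which no deterministic PDA accepts (a DPDA for it would have a single run on aⁿb²ⁿ, accepting after the prefix aⁿbⁿ and accepting again after n more b's; an ordinary PDA that simulates it on a's and b's and, at any moment when it is accepting, may switch to reading only a fresh letter d while feeding each d to the simulation as a b, would accept aⁱbʲdᵏ (k≥1) exactly when both aⁱbʲ and aⁱbʲ⁺ᵏ are in the language, i.e. its language intersected with the regular set a*b*d⁺ would be exactly {aⁿbⁿdⁿ : n≥1} — impossible, since context-free languages are closed under intersection with regular sets and {aⁿbⁿdⁿ} is not context-free). Hence L₁L₂ is not a DCFL.

No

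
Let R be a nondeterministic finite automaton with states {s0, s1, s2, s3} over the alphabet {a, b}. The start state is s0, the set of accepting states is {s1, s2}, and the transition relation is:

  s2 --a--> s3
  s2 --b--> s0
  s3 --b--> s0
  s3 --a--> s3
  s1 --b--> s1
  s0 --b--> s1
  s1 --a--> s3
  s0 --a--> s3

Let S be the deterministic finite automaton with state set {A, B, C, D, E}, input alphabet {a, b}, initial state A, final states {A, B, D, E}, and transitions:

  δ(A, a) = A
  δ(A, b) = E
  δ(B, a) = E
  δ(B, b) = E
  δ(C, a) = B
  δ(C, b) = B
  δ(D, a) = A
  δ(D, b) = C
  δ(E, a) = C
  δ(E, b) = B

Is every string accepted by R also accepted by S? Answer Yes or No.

Exploring the product automaton R × S from the start pair (s0, A), following both machines on each input symbol, reaches 9 state pairs: (s0, A), (s3, A), (s1, E), (s0, E), (s3, C), (s1, B), (s3, B), (s0, B), (s3, E).
R accepts in {s1, s2} and S accepts in {A, B, D, E}. The reachable pairs whose R-component is accepting are (s1, E), (s1, B); in each of them the S-component is accepting too, so the product for L(R) \ L(S) (R-component accepting, S-component rejecting) has no reachable accepting pair and the difference is empty.
Hence every string in L(R) is also in L(S).

Yes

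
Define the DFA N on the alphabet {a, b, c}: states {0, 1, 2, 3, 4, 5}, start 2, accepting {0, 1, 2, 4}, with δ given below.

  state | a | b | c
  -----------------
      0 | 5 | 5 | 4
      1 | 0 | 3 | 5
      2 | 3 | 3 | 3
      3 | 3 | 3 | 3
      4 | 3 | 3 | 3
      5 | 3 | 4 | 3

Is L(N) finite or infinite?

The useful states (reachable from 2 and able to reach an accepting state) are {2}.
Restricted to these states the transition graph has no cycle, so every accepting path has bounded length and L is finite.

finite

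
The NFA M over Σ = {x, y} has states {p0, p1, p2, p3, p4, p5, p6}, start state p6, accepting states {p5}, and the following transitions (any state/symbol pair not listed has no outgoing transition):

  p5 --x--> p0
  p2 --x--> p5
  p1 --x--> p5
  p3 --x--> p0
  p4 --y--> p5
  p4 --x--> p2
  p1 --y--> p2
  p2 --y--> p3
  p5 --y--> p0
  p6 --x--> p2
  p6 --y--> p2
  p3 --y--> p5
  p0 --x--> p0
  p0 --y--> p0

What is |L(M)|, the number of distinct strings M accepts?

4

The useful subgraph on states {p2, p3, p5, p6} is acyclic, so L(M) is finite; the longest accepting path visits 4 useful states, giving maximum string length 3.
Counting accepting paths from p6 by length: 2 of length 2, 2 of length 3. Total 4.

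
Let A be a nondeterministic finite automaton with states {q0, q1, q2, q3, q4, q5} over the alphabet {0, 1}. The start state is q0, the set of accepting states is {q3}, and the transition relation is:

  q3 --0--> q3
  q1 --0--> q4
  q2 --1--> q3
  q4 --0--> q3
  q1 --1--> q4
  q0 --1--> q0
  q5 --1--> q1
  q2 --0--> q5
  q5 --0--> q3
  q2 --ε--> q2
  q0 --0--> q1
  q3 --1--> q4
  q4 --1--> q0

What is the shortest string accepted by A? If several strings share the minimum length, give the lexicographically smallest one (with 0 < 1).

000

A breadth-first search from q0 reaches an accepting state first via the path q0 → q1 → q4 → q3 on input 000.
No string of length < 3 is accepted (BFS exhausts all shorter strings without reaching an accepting state), and 000 is the lexicographically least accepting string of length 3.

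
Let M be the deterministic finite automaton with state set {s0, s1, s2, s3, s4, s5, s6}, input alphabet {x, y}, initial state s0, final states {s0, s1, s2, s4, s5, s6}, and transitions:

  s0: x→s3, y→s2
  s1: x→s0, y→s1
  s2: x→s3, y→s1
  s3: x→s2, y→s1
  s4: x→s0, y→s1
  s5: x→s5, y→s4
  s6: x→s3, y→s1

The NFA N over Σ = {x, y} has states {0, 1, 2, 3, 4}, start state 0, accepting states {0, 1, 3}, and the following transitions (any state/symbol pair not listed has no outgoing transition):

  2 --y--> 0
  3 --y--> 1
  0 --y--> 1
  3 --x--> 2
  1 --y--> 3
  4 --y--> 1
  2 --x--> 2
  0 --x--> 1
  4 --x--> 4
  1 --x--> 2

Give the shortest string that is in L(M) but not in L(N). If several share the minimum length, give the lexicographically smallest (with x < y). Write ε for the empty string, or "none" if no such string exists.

xx

The string xx is accepted by M but not by N.
No shorter string lies in the difference, and xx is the lexicographically first length-2 string in L(M) \ L(N).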